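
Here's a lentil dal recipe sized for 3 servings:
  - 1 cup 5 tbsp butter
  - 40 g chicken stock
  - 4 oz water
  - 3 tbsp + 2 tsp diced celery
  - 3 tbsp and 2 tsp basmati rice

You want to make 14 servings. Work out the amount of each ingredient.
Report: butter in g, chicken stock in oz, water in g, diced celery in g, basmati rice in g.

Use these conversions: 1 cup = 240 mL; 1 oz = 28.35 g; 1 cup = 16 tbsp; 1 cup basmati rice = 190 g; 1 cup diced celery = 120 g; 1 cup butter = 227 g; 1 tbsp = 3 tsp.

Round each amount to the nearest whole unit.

butter: 1390 g; chicken stock: 7 oz; water: 529 g; diced celery: 128 g; basmati rice: 203 g

Scaling factor: 14/3.
butter: (1 cup + 5 tbsp = 1.3125 cup) × 14/3 × 227 g/cup ≈ 1390 g
chicken stock: 40 g × 14/3 ÷ 28.35 g/oz ≈ 7 oz
water: 4 oz × 14/3 × 28.35 g/oz ≈ 529 g
diced celery: (3 tbsp + 2 tsp = 11/3 tbsp) × 14/3 ÷ 16 tbsp/cup × 120 g/cup ≈ 128 g
basmati rice: (3 tbsp + 2 tsp = 11/3 tbsp) × 14/3 ÷ 16 tbsp/cup × 190 g/cup ≈ 203 g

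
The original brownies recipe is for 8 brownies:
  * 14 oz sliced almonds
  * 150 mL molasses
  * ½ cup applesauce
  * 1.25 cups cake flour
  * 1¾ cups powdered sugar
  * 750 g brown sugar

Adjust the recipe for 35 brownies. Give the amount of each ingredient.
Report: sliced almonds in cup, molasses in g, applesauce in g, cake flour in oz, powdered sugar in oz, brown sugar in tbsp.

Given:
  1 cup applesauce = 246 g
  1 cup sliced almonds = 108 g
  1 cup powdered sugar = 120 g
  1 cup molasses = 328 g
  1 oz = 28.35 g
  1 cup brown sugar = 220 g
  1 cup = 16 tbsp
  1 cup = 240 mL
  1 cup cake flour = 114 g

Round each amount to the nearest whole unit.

Scaling factor: 35/8 = 4.375.
sliced almonds: 14 oz × 35/8 × 28.35 g/oz ÷ 108 g/cup ≈ 16 cup
molasses: 150 mL × 35/8 ÷ 240 mL/cup × 328 g/cup ≈ 897 g
applesauce: 0.5 cup × 35/8 × 246 g/cup ≈ 538 g
cake flour: 1.25 cup × 35/8 × 114 g/cup ÷ 28.35 g/oz ≈ 22 oz
powdered sugar: 1.75 cup × 35/8 × 120 g/cup ÷ 28.35 g/oz ≈ 32 oz
brown sugar: 750 g × 35/8 ÷ 220 g/cup × 16 tbsp/cup ≈ 239 tbsp

sliced almonds: 16 cup; molasses: 897 g; applesauce: 538 g; cake flour: 22 oz; powdered sugar: 32 oz; brown sugar: 239 tbsp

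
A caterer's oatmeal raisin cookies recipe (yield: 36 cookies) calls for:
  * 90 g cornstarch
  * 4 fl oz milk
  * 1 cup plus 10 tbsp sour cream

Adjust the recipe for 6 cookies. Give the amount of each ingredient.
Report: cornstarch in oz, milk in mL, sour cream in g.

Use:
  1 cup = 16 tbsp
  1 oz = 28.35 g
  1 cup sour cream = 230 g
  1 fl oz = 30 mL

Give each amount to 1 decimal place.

cornstarch: 0.5 oz; milk: 20.0 mL; sour cream: 62.3 g

Scaling factor: 6/36 = 1/6.
cornstarch: 90 g × 1/6 ÷ 28.35 g/oz ≈ 0.5 oz
milk: 4 fl oz × 1/6 × 30 mL/fl oz = 20.0 mL
sour cream: (1 cup + 10 tbsp = 1.625 cup) × 1/6 × 230 g/cup ≈ 62.3 g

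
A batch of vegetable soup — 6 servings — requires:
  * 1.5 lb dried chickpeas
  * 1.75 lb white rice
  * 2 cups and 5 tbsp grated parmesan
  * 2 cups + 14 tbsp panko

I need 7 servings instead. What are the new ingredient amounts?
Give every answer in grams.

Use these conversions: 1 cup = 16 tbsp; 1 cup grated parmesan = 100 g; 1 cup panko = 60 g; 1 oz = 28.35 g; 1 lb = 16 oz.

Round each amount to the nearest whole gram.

dried chickpeas: 794 g; white rice: 926 g; grated parmesan: 270 g; panko: 201 g

Scaling factor: 7/6.
dried chickpeas: 1.5 lb × 7/6 × 16 oz/lb × 28.35 g/oz ≈ 794 g
white rice: 1.75 lb × 7/6 × 16 oz/lb × 28.35 g/oz ≈ 926 g
grated parmesan: (2 cup + 5 tbsp = 2.3125 cup) × 7/6 × 100 g/cup ≈ 270 g
panko: (2 cup + 14 tbsp = 2.875 cup) × 7/6 × 60 g/cup ≈ 201 g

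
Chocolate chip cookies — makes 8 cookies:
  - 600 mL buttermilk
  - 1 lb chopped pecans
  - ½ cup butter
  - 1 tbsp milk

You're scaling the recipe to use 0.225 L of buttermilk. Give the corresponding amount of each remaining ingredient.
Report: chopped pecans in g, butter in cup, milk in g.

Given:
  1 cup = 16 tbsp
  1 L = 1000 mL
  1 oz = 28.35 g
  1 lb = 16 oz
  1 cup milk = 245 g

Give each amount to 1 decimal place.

The original recipe has 0.6 L of buttermilk, so the scaling factor is 0.225 ÷ 0.6 = 3/8 = 0.375.
chopped pecans: 1 lb × 3/8 × 16 oz/lb × 28.35 g/oz = 170.1 g
butter: 0.5 cup × 3/8 ≈ 0.2 cup
milk: 1 tbsp × 3/8 ÷ 16 tbsp/cup × 245 g/cup ≈ 5.7 g

chopped pecans: 170.1 g; butter: 0.2 cup; milk: 5.7 g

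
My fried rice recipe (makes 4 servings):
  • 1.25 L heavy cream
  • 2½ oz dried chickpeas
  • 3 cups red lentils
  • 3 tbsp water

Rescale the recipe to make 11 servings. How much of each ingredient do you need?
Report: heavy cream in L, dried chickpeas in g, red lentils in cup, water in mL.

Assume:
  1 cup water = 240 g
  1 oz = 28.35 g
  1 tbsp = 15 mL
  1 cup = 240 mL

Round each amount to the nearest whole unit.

Scaling factor: 11/4 = 2.75.
heavy cream: 1.25 L × 11/4 ≈ 3 L
dried chickpeas: 2.5 oz × 11/4 × 28.35 g/oz ≈ 195 g
red lentils: 3 cup × 11/4 ≈ 8 cup
water: 3 tbsp × 11/4 × 15 mL/tbsp ≈ 124 mL

heavy cream: 3 L; dried chickpeas: 195 g; red lentils: 8 cup; water: 124 mL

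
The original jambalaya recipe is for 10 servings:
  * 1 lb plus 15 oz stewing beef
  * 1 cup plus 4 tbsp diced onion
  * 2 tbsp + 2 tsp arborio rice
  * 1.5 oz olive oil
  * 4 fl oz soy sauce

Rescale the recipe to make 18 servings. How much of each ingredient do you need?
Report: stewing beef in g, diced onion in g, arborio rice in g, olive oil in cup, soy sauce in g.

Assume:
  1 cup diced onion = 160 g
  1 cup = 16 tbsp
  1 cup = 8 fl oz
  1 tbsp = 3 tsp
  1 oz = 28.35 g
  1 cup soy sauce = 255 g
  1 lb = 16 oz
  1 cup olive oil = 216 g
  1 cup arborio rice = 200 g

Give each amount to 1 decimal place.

Scaling factor: 18/10 = 9/5 = 1.8.
stewing beef: (1 lb + 15 oz = 1.9375 lb) × 9/5 × 16 oz/lb × 28.35 g/oz ≈ 1581.9 g
diced onion: (1 cup + 4 tbsp = 1.25 cup) × 9/5 × 160 g/cup = 360.0 g
arborio rice: (2 tbsp + 2 tsp = 8/3 tbsp) × 9/5 ÷ 16 tbsp/cup × 200 g/cup = 60.0 g
olive oil: 1.5 oz × 9/5 × 28.35 g/oz ÷ 216 g/cup ≈ 0.4 cup
soy sauce: 4 fl oz × 9/5 ÷ 8 fl oz/cup × 255 g/cup = 229.5 g

stewing beef: 1581.9 g; diced onion: 360.0 g; arborio rice: 60.0 g; olive oil: 0.4 cup; soy sauce: 229.5 g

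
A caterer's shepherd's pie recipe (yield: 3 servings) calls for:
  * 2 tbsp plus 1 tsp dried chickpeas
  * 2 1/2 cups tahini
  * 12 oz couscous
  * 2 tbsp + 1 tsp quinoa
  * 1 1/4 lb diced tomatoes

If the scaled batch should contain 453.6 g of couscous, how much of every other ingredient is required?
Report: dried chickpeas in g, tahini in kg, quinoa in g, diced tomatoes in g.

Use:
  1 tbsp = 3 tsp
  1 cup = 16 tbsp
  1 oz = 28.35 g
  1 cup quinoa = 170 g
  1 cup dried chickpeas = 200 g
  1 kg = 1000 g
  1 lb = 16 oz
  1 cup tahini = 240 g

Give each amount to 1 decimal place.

The original recipe has 340.2 g of couscous, so the scaling factor is 453.6 ÷ 340.2 = 4/3.
dried chickpeas: (2 tbsp + 1 tsp = 7/3 tbsp) × 4/3 ÷ 16 tbsp/cup × 200 g/cup ≈ 38.9 g
tahini: 2.5 cup × 4/3 × 240 g/cup ÷ 1000 g/kg = 0.8 kg
quinoa: (2 tbsp + 1 tsp = 7/3 tbsp) × 4/3 ÷ 16 tbsp/cup × 170 g/cup ≈ 33.1 g
diced tomatoes: 1.25 lb × 4/3 × 16 oz/lb × 28.35 g/oz = 756.0 g

dried chickpeas: 38.9 g; tahini: 0.8 kg; quinoa: 33.1 g; diced tomatoes: 756.0 g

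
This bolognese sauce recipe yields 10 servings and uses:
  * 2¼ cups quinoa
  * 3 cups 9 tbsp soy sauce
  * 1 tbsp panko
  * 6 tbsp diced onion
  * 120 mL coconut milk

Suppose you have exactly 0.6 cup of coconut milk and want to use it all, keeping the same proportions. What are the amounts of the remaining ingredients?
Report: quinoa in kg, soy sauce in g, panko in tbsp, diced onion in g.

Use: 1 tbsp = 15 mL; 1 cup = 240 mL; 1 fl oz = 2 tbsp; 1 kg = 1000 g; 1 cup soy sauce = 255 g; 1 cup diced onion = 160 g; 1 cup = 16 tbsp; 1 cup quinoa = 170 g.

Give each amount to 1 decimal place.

quinoa: 0.5 kg; soy sauce: 1090.1 g; panko: 1.2 tbsp; diced onion: 72.0 g

The original recipe has 0.5 cup of coconut milk, so the scaling factor is 0.6 ÷ 0.5 = 6/5 = 1.2.
quinoa: 2.25 cup × 6/5 × 170 g/cup ÷ 1000 g/kg ≈ 0.5 kg
soy sauce: (3 cup + 9 tbsp = 3.5625 cup) × 6/5 × 255 g/cup ≈ 1090.1 g
panko: 1 tbsp × 6/5 = 1.2 tbsp
diced onion: 6 tbsp × 6/5 ÷ 16 tbsp/cup × 160 g/cup = 72.0 g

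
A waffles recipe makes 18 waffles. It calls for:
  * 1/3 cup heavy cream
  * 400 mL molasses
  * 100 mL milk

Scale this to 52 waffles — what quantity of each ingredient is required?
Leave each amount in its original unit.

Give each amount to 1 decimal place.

heavy cream: 1.0 cup; molasses: 1155.6 mL; milk: 288.9 mL

Scaling factor: 52/18 = 26/9.
heavy cream: 1/3 cup × 26/9 ≈ 1.0 cup
molasses: 400 mL × 26/9 ≈ 1155.6 mL
milk: 100 mL × 26/9 ≈ 288.9 mL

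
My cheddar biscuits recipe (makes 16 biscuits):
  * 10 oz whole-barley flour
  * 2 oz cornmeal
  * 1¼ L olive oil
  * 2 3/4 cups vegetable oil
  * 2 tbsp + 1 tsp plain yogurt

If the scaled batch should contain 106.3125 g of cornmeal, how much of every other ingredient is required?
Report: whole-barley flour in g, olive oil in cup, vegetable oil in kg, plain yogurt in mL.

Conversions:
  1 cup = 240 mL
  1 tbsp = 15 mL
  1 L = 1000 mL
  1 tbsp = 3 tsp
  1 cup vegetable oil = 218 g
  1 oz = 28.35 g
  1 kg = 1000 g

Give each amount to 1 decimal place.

The original recipe has 56.7 g of cornmeal, so the scaling factor is 106.3125 ÷ 56.7 = 15/8 = 1.875.
whole-barley flour: 10 oz × 15/8 × 28.35 g/oz ≈ 531.6 g
olive oil: 1.25 L × 15/8 × 1000 mL/L ÷ 240 mL/cup ≈ 9.8 cup
vegetable oil: 2.75 cup × 15/8 × 218 g/cup ÷ 1000 g/kg ≈ 1.1 kg
plain yogurt: (2 tbsp + 1 tsp = 7/3 tbsp) × 15/8 × 15 mL/tbsp ≈ 65.6 mL

whole-barley flour: 531.6 g; olive oil: 9.8 cup; vegetable oil: 1.1 kg; plain yogurt: 65.6 mL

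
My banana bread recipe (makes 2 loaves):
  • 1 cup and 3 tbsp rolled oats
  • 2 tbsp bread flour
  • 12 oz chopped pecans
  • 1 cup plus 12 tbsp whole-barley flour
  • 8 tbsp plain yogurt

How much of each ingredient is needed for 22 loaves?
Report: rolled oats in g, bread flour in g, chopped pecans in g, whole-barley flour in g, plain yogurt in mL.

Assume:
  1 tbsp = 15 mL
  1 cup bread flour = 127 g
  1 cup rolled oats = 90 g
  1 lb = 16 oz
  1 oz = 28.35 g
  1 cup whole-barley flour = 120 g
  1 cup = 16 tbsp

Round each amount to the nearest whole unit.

rolled oats: 1176 g; bread flour: 175 g; chopped pecans: 3742 g; whole-barley flour: 2310 g; plain yogurt: 1320 mL

Scaling factor: 22/2 = 11.
rolled oats: (1 cup + 3 tbsp = 1.1875 cup) × 11 × 90 g/cup ≈ 1176 g
bread flour: 2 tbsp × 11 ÷ 16 tbsp/cup × 127 g/cup ≈ 175 g
chopped pecans: 12 oz × 11 × 28.35 g/oz ≈ 3742 g
whole-barley flour: (1 cup + 12 tbsp = 1.75 cup) × 11 × 120 g/cup = 2310 g
plain yogurt: 8 tbsp × 11 × 15 mL/tbsp = 1320 mL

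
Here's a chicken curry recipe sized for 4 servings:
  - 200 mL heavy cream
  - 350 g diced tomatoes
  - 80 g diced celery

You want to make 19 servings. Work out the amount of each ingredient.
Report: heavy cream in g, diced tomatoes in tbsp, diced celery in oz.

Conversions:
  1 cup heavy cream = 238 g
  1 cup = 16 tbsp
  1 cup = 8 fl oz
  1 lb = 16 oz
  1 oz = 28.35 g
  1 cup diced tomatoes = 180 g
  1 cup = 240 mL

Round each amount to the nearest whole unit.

Scaling factor: 19/4 = 4.75.
heavy cream: 200 mL × 19/4 ÷ 240 mL/cup × 238 g/cup ≈ 942 g
diced tomatoes: 350 g × 19/4 ÷ 180 g/cup × 16 tbsp/cup ≈ 148 tbsp
diced celery: 80 g × 19/4 ÷ 28.35 g/oz ≈ 13 oz

heavy cream: 942 g; diced tomatoes: 148 tbsp; diced celery: 13 oz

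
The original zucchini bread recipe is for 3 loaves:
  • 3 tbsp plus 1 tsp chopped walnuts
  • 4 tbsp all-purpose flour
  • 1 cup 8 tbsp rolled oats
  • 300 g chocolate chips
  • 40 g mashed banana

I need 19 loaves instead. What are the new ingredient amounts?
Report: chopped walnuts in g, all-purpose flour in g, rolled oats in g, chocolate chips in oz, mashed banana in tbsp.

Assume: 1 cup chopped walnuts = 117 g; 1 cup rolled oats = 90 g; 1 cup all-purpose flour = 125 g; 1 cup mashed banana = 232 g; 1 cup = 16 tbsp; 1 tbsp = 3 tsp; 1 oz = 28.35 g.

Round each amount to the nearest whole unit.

Scaling factor: 19/3.
chopped walnuts: (3 tbsp + 1 tsp = 10/3 tbsp) × 19/3 ÷ 16 tbsp/cup × 117 g/cup ≈ 154 g
all-purpose flour: 4 tbsp × 19/3 ÷ 16 tbsp/cup × 125 g/cup ≈ 198 g
rolled oats: (1 cup + 8 tbsp = 1.5 cup) × 19/3 × 90 g/cup = 855 g
chocolate chips: 300 g × 19/3 ÷ 28.35 g/oz ≈ 67 oz
mashed banana: 40 g × 19/3 ÷ 232 g/cup × 16 tbsp/cup ≈ 17 tbsp

chopped walnuts: 154 g; all-purpose flour: 198 g; rolled oats: 855 g; chocolate chips: 67 oz; mashed banana: 17 tbsp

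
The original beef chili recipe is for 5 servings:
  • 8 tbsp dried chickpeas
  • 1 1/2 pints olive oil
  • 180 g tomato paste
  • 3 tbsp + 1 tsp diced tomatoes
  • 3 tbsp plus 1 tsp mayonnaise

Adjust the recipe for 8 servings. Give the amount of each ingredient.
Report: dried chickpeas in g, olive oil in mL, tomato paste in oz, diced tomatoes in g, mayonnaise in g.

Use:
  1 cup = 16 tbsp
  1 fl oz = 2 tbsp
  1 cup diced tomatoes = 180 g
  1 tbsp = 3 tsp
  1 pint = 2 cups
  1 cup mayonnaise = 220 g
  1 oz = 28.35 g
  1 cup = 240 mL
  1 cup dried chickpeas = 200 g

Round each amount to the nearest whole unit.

dried chickpeas: 160 g; olive oil: 1152 mL; tomato paste: 10 oz; diced tomatoes: 60 g; mayonnaise: 73 g

Scaling factor: 8/5 = 1.6.
dried chickpeas: 8 tbsp × 8/5 ÷ 16 tbsp/cup × 200 g/cup = 160 g
olive oil: 1.5 pint × 8/5 × 2 cup/pint × 240 mL/cup = 1152 mL
tomato paste: 180 g × 8/5 ÷ 28.35 g/oz ≈ 10 oz
diced tomatoes: (3 tbsp + 1 tsp = 10/3 tbsp) × 8/5 ÷ 16 tbsp/cup × 180 g/cup = 60 g
mayonnaise: (3 tbsp + 1 tsp = 10/3 tbsp) × 8/5 ÷ 16 tbsp/cup × 220 g/cup ≈ 73 g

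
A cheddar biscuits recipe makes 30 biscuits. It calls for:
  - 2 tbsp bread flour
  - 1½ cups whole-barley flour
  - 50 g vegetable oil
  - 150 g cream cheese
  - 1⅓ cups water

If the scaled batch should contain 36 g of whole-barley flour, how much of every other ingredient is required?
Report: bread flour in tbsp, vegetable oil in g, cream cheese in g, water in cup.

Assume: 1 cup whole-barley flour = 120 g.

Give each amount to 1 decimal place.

bread flour: 0.4 tbsp; vegetable oil: 10.0 g; cream cheese: 30.0 g; water: 0.3 cup

The original recipe has 180 g of whole-barley flour, so the scaling factor is 36 ÷ 180 = 1/5 = 0.2.
bread flour: 2 tbsp × 1/5 = 0.4 tbsp
vegetable oil: 50 g × 1/5 = 10.0 g
cream cheese: 150 g × 1/5 = 30.0 g
water: 4/3 cup × 1/5 ≈ 0.3 cup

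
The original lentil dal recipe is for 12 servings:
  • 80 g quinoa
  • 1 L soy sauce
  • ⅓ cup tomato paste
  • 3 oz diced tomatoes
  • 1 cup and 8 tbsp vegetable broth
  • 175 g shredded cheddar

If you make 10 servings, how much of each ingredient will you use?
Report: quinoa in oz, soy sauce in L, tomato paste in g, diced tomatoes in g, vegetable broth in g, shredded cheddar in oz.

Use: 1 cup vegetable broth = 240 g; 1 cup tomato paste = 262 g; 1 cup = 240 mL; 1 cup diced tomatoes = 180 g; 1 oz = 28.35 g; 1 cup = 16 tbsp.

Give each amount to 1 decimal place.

quinoa: 2.4 oz; soy sauce: 0.8 L; tomato paste: 72.8 g; diced tomatoes: 70.9 g; vegetable broth: 300.0 g; shredded cheddar: 5.1 oz

Scaling factor: 10/12 = 5/6.
quinoa: 80 g × 5/6 ÷ 28.35 g/oz ≈ 2.4 oz
soy sauce: 1 L × 5/6 ≈ 0.8 L
tomato paste: 1/3 cup × 5/6 × 262 g/cup ≈ 72.8 g
diced tomatoes: 3 oz × 5/6 × 28.35 g/oz ≈ 70.9 g
vegetable broth: (1 cup + 8 tbsp = 1.5 cup) × 5/6 × 240 g/cup = 300.0 g
shredded cheddar: 175 g × 5/6 ÷ 28.35 g/oz ≈ 5.1 oz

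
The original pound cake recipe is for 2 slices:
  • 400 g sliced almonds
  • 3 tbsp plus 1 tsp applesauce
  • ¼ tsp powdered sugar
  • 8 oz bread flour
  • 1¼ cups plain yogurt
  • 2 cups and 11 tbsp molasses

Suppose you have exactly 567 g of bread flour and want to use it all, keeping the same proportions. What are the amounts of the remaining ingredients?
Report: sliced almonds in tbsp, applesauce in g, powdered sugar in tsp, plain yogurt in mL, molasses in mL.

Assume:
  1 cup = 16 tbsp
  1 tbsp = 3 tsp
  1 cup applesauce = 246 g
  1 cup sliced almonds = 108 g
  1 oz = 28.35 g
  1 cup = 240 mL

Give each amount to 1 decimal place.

The original recipe has 226.8 g of bread flour, so the scaling factor is 567 ÷ 226.8 = 5/2 = 2.5.
sliced almonds: 400 g × 5/2 ÷ 108 g/cup × 16 tbsp/cup ≈ 148.1 tbsp
applesauce: (3 tbsp + 1 tsp = 10/3 tbsp) × 5/2 ÷ 16 tbsp/cup × 246 g/cup ≈ 128.1 g
powdered sugar: 0.25 tsp × 5/2 ≈ 0.6 tsp
plain yogurt: 1.25 cup × 5/2 × 240 mL/cup = 750.0 mL
molasses: (2 cup + 11 tbsp = 2.6875 cup) × 5/2 × 240 mL/cup = 1612.5 mL

sliced almonds: 148.1 tbsp; applesauce: 128.1 g; powdered sugar: 0.6 tsp; plain yogurt: 750.0 mL; molasses: 1612.5 mL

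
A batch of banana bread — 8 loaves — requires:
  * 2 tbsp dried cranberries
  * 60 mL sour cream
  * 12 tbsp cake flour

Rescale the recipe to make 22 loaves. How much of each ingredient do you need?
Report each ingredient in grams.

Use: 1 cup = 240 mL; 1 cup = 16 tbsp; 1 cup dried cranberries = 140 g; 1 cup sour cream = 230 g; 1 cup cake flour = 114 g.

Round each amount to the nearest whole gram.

dried cranberries: 48 g; sour cream: 158 g; cake flour: 235 g

Scaling factor: 22/8 = 11/4 = 2.75.
dried cranberries: 2 tbsp × 11/4 ÷ 16 tbsp/cup × 140 g/cup ≈ 48 g
sour cream: 60 mL × 11/4 ÷ 240 mL/cup × 230 g/cup ≈ 158 g
cake flour: 12 tbsp × 11/4 ÷ 16 tbsp/cup × 114 g/cup ≈ 235 g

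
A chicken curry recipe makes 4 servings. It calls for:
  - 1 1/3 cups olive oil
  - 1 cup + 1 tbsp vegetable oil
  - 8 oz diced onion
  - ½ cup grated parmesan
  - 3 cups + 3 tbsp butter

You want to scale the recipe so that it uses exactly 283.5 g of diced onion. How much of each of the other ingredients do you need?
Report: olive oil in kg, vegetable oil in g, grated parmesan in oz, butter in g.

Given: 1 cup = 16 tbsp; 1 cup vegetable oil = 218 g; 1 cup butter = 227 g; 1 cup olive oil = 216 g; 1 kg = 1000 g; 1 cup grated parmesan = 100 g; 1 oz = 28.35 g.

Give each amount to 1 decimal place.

olive oil: 0.4 kg; vegetable oil: 289.5 g; grated parmesan: 2.2 oz; butter: 904.5 g

The original recipe has 226.8 g of diced onion, so the scaling factor is 283.5 ÷ 226.8 = 5/4 = 1.25.
olive oil: 4/3 cup × 5/4 × 216 g/cup ÷ 1000 g/kg ≈ 0.4 kg
vegetable oil: (1 cup + 1 tbsp = 1.0625 cup) × 5/4 × 218 g/cup ≈ 289.5 g
grated parmesan: 0.5 cup × 5/4 × 100 g/cup ÷ 28.35 g/oz ≈ 2.2 oz
butter: (3 cup + 3 tbsp = 3.1875 cup) × 5/4 × 227 g/cup ≈ 904.5 g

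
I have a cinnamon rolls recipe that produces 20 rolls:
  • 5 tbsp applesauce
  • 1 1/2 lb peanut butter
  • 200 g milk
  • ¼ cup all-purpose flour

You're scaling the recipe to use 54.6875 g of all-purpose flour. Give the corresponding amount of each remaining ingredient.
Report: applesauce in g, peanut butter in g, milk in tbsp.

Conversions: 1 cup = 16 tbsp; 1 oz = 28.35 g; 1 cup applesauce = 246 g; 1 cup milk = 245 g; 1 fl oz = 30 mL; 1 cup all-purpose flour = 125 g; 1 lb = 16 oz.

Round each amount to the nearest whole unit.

The original recipe has 31.25 g of all-purpose flour, so the scaling factor is 54.6875 ÷ 31.25 = 7/4 = 1.75.
applesauce: 5 tbsp × 7/4 ÷ 16 tbsp/cup × 246 g/cup ≈ 135 g
peanut butter: 1.5 lb × 7/4 × 16 oz/lb × 28.35 g/oz ≈ 1191 g
milk: 200 g × 7/4 ÷ 245 g/cup × 16 tbsp/cup ≈ 23 tbsp

applesauce: 135 g; peanut butter: 1191 g; milk: 23 tbsp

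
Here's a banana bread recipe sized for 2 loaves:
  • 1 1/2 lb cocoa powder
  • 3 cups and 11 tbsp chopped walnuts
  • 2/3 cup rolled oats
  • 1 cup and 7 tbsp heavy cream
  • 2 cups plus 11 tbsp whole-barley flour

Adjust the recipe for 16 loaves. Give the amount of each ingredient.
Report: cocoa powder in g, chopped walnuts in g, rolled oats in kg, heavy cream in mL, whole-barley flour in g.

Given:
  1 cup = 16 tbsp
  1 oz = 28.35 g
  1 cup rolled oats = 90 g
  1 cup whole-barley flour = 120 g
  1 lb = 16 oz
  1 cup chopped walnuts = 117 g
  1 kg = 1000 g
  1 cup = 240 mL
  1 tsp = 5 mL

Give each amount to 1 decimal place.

cocoa powder: 5443.2 g; chopped walnuts: 3451.5 g; rolled oats: 0.5 kg; heavy cream: 2760.0 mL; whole-barley flour: 2580.0 g

Scaling factor: 16/2 = 8.
cocoa powder: 1.5 lb × 8 × 16 oz/lb × 28.35 g/oz = 5443.2 g
chopped walnuts: (3 cup + 11 tbsp = 3.6875 cup) × 8 × 117 g/cup = 3451.5 g
rolled oats: 2/3 cup × 8 × 90 g/cup ÷ 1000 g/kg ≈ 0.5 kg
heavy cream: (1 cup + 7 tbsp = 1.4375 cup) × 8 × 240 mL/cup = 2760.0 mL
whole-barley flour: (2 cup + 11 tbsp = 2.6875 cup) × 8 × 120 g/cup = 2580.0 g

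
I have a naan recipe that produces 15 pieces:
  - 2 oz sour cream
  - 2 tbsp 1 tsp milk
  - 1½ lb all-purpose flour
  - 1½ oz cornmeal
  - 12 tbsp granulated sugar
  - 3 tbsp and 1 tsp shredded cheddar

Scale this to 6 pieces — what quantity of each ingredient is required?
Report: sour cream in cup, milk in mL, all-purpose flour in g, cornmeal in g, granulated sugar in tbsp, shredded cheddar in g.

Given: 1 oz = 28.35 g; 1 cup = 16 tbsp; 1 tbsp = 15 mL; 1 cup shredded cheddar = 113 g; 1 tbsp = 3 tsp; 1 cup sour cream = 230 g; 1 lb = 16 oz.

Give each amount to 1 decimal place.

Scaling factor: 6/15 = 2/5 = 0.4.
sour cream: 2 oz × 2/5 × 28.35 g/oz ÷ 230 g/cup ≈ 0.1 cup
milk: (2 tbsp + 1 tsp = 7/3 tbsp) × 2/5 × 15 mL/tbsp = 14.0 mL
all-purpose flour: 1.5 lb × 2/5 × 16 oz/lb × 28.35 g/oz ≈ 272.2 g
cornmeal: 1.5 oz × 2/5 × 28.35 g/oz ≈ 17.0 g
granulated sugar: 12 tbsp × 2/5 = 4.8 tbsp
shredded cheddar: (3 tbsp + 1 tsp = 10/3 tbsp) × 2/5 ÷ 16 tbsp/cup × 113 g/cup ≈ 9.4 g

sour cream: 0.1 cup; milk: 14.0 mL; all-purpose flour: 272.2 g; cornmeal: 17.0 g; granulated sugar: 4.8 tbsp; shredded cheddar: 9.4 g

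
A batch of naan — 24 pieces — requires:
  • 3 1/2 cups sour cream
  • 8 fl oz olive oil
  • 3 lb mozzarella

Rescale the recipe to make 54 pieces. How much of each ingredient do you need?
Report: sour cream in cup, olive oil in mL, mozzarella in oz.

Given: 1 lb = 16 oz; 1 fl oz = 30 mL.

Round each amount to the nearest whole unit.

sour cream: 8 cup; olive oil: 540 mL; mozzarella: 108 oz

Scaling factor: 54/24 = 9/4 = 2.25.
sour cream: 3.5 cup × 9/4 ≈ 8 cup
olive oil: 8 fl oz × 9/4 × 30 mL/fl oz = 540 mL
mozzarella: 3 lb × 9/4 × 16 oz/lb = 108 oz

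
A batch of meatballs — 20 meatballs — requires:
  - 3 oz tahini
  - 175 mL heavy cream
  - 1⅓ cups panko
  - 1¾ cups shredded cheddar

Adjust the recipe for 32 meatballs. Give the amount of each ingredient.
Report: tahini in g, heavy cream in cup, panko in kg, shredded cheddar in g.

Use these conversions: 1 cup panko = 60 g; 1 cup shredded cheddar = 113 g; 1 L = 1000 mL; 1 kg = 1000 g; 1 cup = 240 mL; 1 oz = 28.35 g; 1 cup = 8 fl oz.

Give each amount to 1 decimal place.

Scaling factor: 32/20 = 8/5 = 1.6.
tahini: 3 oz × 8/5 × 28.35 g/oz ≈ 136.1 g
heavy cream: 175 mL × 8/5 ÷ 240 mL/cup ≈ 1.2 cup
panko: 4/3 cup × 8/5 × 60 g/cup ÷ 1000 g/kg ≈ 0.1 kg
shredded cheddar: 1.75 cup × 8/5 × 113 g/cup = 316.4 g

tahini: 136.1 g; heavy cream: 1.2 cup; panko: 0.1 kg; shredded cheddar: 316.4 g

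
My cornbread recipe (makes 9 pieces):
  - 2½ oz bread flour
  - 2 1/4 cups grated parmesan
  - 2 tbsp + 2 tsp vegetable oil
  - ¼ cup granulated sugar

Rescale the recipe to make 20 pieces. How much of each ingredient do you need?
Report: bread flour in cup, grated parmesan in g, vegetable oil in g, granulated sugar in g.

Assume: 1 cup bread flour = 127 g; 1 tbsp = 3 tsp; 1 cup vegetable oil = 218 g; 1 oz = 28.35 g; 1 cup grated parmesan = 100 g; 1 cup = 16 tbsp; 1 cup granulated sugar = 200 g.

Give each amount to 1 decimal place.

Scaling factor: 20/9.
bread flour: 2.5 oz × 20/9 × 28.35 g/oz ÷ 127 g/cup ≈ 1.2 cup
grated parmesan: 2.25 cup × 20/9 × 100 g/cup = 500.0 g
vegetable oil: (2 tbsp + 2 tsp = 8/3 tbsp) × 20/9 ÷ 16 tbsp/cup × 218 g/cup ≈ 80.7 g
granulated sugar: 0.25 cup × 20/9 × 200 g/cup ≈ 111.1 g

bread flour: 1.2 cup; grated parmesan: 500.0 g; vegetable oil: 80.7 g; granulated sugar: 111.1 g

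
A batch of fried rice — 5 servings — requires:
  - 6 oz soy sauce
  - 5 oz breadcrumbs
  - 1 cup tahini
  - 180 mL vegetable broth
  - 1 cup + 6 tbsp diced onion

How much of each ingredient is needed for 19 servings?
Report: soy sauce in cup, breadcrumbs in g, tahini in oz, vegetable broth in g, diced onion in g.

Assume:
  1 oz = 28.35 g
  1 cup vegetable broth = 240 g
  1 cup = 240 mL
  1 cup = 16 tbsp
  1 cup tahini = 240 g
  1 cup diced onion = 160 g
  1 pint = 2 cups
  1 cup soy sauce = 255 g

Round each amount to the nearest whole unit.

soy sauce: 3 cup; breadcrumbs: 539 g; tahini: 32 oz; vegetable broth: 684 g; diced onion: 836 g

Scaling factor: 19/5 = 3.8.
soy sauce: 6 oz × 19/5 × 28.35 g/oz ÷ 255 g/cup ≈ 3 cup
breadcrumbs: 5 oz × 19/5 × 28.35 g/oz ≈ 539 g
tahini: 1 cup × 19/5 × 240 g/cup ÷ 28.35 g/oz ≈ 32 oz
vegetable broth: 180 mL × 19/5 ÷ 240 mL/cup × 240 g/cup = 684 g
diced onion: (1 cup + 6 tbsp = 1.375 cup) × 19/5 × 160 g/cup = 836 g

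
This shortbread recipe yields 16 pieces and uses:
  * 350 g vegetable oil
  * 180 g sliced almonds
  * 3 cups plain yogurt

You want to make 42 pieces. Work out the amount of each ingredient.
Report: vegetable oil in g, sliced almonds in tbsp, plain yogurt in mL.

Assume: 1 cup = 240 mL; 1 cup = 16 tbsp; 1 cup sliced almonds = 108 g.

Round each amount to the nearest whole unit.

Scaling factor: 42/16 = 21/8 = 2.625.
vegetable oil: 350 g × 21/8 ≈ 919 g
sliced almonds: 180 g × 21/8 ÷ 108 g/cup × 16 tbsp/cup = 70 tbsp
plain yogurt: 3 cup × 21/8 × 240 mL/cup = 1890 mL

vegetable oil: 919 g; sliced almonds: 70 tbsp; plain yogurt: 1890 mL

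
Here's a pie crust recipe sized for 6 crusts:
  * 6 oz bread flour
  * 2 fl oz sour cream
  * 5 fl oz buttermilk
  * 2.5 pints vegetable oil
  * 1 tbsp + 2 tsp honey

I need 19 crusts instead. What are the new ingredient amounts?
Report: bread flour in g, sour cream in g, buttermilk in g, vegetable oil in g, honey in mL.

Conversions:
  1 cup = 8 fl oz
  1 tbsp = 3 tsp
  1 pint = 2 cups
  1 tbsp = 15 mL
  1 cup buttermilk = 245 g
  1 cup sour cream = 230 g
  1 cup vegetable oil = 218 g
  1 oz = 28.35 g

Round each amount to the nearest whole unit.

bread flour: 539 g; sour cream: 182 g; buttermilk: 485 g; vegetable oil: 3452 g; honey: 79 mL

Scaling factor: 19/6.
bread flour: 6 oz × 19/6 × 28.35 g/oz ≈ 539 g
sour cream: 2 fl oz × 19/6 ÷ 8 fl oz/cup × 230 g/cup ≈ 182 g
buttermilk: 5 fl oz × 19/6 ÷ 8 fl oz/cup × 245 g/cup ≈ 485 g
vegetable oil: 2.5 pint × 19/6 × 2 cup/pint × 218 g/cup ≈ 3452 g
honey: (1 tbsp + 2 tsp = 5/3 tbsp) × 19/6 × 15 mL/tbsp ≈ 79 mL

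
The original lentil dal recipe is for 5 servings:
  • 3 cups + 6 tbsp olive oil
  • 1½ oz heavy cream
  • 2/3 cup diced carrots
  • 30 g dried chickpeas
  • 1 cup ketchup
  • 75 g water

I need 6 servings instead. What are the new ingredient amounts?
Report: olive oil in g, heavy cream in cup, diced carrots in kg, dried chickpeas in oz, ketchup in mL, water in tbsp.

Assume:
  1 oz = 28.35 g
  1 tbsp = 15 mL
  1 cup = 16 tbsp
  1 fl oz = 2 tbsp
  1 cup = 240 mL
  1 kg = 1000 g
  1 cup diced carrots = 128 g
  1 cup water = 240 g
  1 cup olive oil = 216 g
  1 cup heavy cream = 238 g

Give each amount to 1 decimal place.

olive oil: 874.8 g; heavy cream: 0.2 cup; diced carrots: 0.1 kg; dried chickpeas: 1.3 oz; ketchup: 288.0 mL; water: 6.0 tbsp

Scaling factor: 6/5 = 1.2.
olive oil: (3 cup + 6 tbsp = 3.375 cup) × 6/5 × 216 g/cup = 874.8 g
heavy cream: 1.5 oz × 6/5 × 28.35 g/oz ÷ 238 g/cup ≈ 0.2 cup
diced carrots: 2/3 cup × 6/5 × 128 g/cup ÷ 1000 g/kg ≈ 0.1 kg
dried chickpeas: 30 g × 6/5 ÷ 28.35 g/oz ≈ 1.3 oz
ketchup: 1 cup × 6/5 × 240 mL/cup = 288.0 mL
water: 75 g × 6/5 ÷ 240 g/cup × 16 tbsp/cup = 6.0 tbsp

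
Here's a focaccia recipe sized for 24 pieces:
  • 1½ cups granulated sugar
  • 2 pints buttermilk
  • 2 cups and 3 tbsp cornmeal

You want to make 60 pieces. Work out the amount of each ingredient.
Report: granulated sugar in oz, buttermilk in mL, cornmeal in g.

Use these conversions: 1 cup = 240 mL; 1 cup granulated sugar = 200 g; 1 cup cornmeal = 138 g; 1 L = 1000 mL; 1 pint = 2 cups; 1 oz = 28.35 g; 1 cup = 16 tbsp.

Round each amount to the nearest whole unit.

granulated sugar: 26 oz; buttermilk: 2400 mL; cornmeal: 755 g

Scaling factor: 60/24 = 5/2 = 2.5.
granulated sugar: 1.5 cup × 5/2 × 200 g/cup ÷ 28.35 g/oz ≈ 26 oz
buttermilk: 2 pint × 5/2 × 2 cup/pint × 240 mL/cup = 2400 mL
cornmeal: (2 cup + 3 tbsp = 2.1875 cup) × 5/2 × 138 g/cup ≈ 755 g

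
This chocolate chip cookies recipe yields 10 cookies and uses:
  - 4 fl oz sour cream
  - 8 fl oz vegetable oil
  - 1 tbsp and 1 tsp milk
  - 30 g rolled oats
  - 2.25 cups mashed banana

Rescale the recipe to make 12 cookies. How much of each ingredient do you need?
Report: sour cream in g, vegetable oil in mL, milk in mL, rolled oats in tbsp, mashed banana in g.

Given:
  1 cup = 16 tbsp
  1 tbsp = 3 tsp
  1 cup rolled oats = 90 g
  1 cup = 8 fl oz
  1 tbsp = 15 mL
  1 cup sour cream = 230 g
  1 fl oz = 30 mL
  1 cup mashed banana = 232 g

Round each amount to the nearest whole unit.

Scaling factor: 12/10 = 6/5 = 1.2.
sour cream: 4 fl oz × 6/5 ÷ 8 fl oz/cup × 230 g/cup = 138 g
vegetable oil: 8 fl oz × 6/5 × 30 mL/fl oz = 288 mL
milk: (1 tbsp + 1 tsp = 4/3 tbsp) × 6/5 × 15 mL/tbsp = 24 mL
rolled oats: 30 g × 6/5 ÷ 90 g/cup × 16 tbsp/cup ≈ 6 tbsp
mashed banana: 2.25 cup × 6/5 × 232 g/cup ≈ 626 g

sour cream: 138 g; vegetable oil: 288 mL; milk: 24 mL; rolled oats: 6 tbsp; mashed banana: 626 g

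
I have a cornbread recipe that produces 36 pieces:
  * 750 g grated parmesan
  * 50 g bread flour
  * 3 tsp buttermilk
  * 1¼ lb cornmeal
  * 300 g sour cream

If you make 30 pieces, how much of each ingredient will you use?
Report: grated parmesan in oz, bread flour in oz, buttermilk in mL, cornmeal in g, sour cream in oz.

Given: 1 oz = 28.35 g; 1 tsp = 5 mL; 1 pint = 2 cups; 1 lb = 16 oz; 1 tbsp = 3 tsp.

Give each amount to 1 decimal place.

grated parmesan: 22.0 oz; bread flour: 1.5 oz; buttermilk: 12.5 mL; cornmeal: 472.5 g; sour cream: 8.8 oz

Scaling factor: 30/36 = 5/6.
grated parmesan: 750 g × 5/6 ÷ 28.35 g/oz ≈ 22.0 oz
bread flour: 50 g × 5/6 ÷ 28.35 g/oz ≈ 1.5 oz
buttermilk: 3 tsp × 5/6 × 5 mL/tsp = 12.5 mL
cornmeal: 1.25 lb × 5/6 × 16 oz/lb × 28.35 g/oz = 472.5 g
sour cream: 300 g × 5/6 ÷ 28.35 g/oz ≈ 8.8 oz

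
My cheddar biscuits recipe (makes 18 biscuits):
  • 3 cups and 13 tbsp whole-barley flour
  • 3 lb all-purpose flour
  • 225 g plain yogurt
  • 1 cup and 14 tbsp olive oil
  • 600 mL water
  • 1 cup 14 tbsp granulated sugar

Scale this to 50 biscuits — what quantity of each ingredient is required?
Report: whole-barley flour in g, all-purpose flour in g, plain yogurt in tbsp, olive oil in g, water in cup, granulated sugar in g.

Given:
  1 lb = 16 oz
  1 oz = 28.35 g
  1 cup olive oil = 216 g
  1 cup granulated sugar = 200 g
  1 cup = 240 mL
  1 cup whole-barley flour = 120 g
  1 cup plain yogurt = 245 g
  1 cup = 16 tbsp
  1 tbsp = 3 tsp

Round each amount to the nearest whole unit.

Scaling factor: 50/18 = 25/9.
whole-barley flour: (3 cup + 13 tbsp = 3.8125 cup) × 25/9 × 120 g/cup ≈ 1271 g
all-purpose flour: 3 lb × 25/9 × 16 oz/lb × 28.35 g/oz = 3780 g
plain yogurt: 225 g × 25/9 ÷ 245 g/cup × 16 tbsp/cup ≈ 41 tbsp
olive oil: (1 cup + 14 tbsp = 1.875 cup) × 25/9 × 216 g/cup = 1125 g
water: 600 mL × 25/9 ÷ 240 mL/cup ≈ 7 cup
granulated sugar: (1 cup + 14 tbsp = 1.875 cup) × 25/9 × 200 g/cup ≈ 1042 g

whole-barley flour: 1271 g; all-purpose flour: 3780 g; plain yogurt: 41 tbsp; olive oil: 1125 g; water: 7 cup; granulated sugar: 1042 g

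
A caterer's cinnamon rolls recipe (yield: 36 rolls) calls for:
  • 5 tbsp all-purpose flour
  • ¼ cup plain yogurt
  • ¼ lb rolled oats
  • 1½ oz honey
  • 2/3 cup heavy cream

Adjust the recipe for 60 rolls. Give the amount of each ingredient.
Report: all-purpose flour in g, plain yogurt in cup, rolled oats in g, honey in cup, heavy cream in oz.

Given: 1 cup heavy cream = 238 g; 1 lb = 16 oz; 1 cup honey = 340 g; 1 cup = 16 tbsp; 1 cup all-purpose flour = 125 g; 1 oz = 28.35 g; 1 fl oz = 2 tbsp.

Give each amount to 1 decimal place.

all-purpose flour: 65.1 g; plain yogurt: 0.4 cup; rolled oats: 189.0 g; honey: 0.2 cup; heavy cream: 9.3 oz

Scaling factor: 60/36 = 5/3.
all-purpose flour: 5 tbsp × 5/3 ÷ 16 tbsp/cup × 125 g/cup ≈ 65.1 g
plain yogurt: 0.25 cup × 5/3 ≈ 0.4 cup
rolled oats: 0.25 lb × 5/3 × 16 oz/lb × 28.35 g/oz = 189.0 g
honey: 1.5 oz × 5/3 × 28.35 g/oz ÷ 340 g/cup ≈ 0.2 cup
heavy cream: 2/3 cup × 5/3 × 238 g/cup ÷ 28.35 g/oz ≈ 9.3 oz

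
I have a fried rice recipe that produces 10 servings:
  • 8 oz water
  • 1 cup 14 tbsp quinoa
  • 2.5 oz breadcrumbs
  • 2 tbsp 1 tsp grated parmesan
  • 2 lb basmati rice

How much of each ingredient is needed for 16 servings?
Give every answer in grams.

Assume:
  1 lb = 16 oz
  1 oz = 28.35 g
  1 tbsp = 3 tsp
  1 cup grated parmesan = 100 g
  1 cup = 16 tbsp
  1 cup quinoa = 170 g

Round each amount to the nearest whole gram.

water: 363 g; quinoa: 510 g; breadcrumbs: 113 g; grated parmesan: 23 g; basmati rice: 1452 g

Scaling factor: 16/10 = 8/5 = 1.6.
water: 8 oz × 8/5 × 28.35 g/oz ≈ 363 g
quinoa: (1 cup + 14 tbsp = 1.875 cup) × 8/5 × 170 g/cup = 510 g
breadcrumbs: 2.5 oz × 8/5 × 28.35 g/oz ≈ 113 g
grated parmesan: (2 tbsp + 1 tsp = 7/3 tbsp) × 8/5 ÷ 16 tbsp/cup × 100 g/cup ≈ 23 g
basmati rice: 2 lb × 8/5 × 16 oz/lb × 28.35 g/oz ≈ 1452 g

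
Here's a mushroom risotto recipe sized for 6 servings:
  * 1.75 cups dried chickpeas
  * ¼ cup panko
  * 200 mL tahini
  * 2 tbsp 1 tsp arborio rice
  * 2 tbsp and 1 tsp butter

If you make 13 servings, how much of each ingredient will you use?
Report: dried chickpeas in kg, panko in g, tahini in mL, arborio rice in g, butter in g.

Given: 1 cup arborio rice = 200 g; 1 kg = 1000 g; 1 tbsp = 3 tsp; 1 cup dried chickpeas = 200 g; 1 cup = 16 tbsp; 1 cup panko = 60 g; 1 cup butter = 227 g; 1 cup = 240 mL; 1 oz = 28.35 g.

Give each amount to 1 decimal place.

Scaling factor: 13/6.
dried chickpeas: 1.75 cup × 13/6 × 200 g/cup ÷ 1000 g/kg ≈ 0.8 kg
panko: 0.25 cup × 13/6 × 60 g/cup = 32.5 g
tahini: 200 mL × 13/6 ≈ 433.3 mL
arborio rice: (2 tbsp + 1 tsp = 7/3 tbsp) × 13/6 ÷ 16 tbsp/cup × 200 g/cup ≈ 63.2 g
butter: (2 tbsp + 1 tsp = 7/3 tbsp) × 13/6 ÷ 16 tbsp/cup × 227 g/cup ≈ 71.7 g

dried chickpeas: 0.8 kg; panko: 32.5 g; tahini: 433.3 mL; arborio rice: 63.2 g; butter: 71.7 g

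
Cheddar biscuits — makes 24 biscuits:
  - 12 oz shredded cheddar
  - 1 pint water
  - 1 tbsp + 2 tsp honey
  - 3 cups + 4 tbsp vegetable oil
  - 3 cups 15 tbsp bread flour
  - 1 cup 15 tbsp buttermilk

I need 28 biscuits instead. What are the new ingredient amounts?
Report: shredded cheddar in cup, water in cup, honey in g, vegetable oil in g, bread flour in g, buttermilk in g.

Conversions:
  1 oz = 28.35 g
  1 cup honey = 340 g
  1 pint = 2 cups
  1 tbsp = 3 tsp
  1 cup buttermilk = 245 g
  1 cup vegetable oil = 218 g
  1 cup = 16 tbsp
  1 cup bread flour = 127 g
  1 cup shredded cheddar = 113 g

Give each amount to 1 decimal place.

shredded cheddar: 3.5 cup; water: 2.3 cup; honey: 41.3 g; vegetable oil: 826.6 g; bread flour: 583.4 g; buttermilk: 553.8 g

Scaling factor: 28/24 = 7/6.
shredded cheddar: 12 oz × 7/6 × 28.35 g/oz ÷ 113 g/cup ≈ 3.5 cup
water: 1 pint × 7/6 × 2 cup/pint ≈ 2.3 cup
honey: (1 tbsp + 2 tsp = 5/3 tbsp) × 7/6 ÷ 16 tbsp/cup × 340 g/cup ≈ 41.3 g
vegetable oil: (3 cup + 4 tbsp = 3.25 cup) × 7/6 × 218 g/cup ≈ 826.6 g
bread flour: (3 cup + 15 tbsp = 3.9375 cup) × 7/6 × 127 g/cup ≈ 583.4 g
buttermilk: (1 cup + 15 tbsp = 1.9375 cup) × 7/6 × 245 g/cup ≈ 553.8 g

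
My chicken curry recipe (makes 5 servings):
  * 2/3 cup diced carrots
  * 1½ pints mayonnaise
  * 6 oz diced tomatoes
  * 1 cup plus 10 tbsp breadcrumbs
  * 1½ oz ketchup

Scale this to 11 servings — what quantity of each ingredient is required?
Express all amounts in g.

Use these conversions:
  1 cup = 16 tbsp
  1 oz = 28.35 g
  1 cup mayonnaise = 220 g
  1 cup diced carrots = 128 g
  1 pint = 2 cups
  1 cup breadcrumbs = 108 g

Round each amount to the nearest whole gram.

Scaling factor: 11/5 = 2.2.
diced carrots: 2/3 cup × 11/5 × 128 g/cup ≈ 188 g
mayonnaise: 1.5 pint × 11/5 × 2 cup/pint × 220 g/cup = 1452 g
diced tomatoes: 6 oz × 11/5 × 28.35 g/oz ≈ 374 g
breadcrumbs: (1 cup + 10 tbsp = 1.625 cup) × 11/5 × 108 g/cup ≈ 386 g
ketchup: 1.5 oz × 11/5 × 28.35 g/oz ≈ 94 g

diced carrots: 188 g; mayonnaise: 1452 g; diced tomatoes: 374 g; breadcrumbs: 386 g; ketchup: 94 g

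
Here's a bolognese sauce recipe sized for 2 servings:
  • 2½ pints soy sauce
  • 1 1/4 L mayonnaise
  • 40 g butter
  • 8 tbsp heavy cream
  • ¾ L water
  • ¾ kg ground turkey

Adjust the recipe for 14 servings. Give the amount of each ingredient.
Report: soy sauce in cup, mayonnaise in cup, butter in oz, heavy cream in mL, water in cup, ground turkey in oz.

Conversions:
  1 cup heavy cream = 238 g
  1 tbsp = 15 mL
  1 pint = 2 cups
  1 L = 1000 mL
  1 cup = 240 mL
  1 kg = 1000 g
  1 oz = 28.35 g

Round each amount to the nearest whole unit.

Scaling factor: 14/2 = 7.
soy sauce: 2.5 pint × 7 × 2 cup/pint = 35 cup
mayonnaise: 1.25 L × 7 × 1000 mL/L ÷ 240 mL/cup ≈ 36 cup
butter: 40 g × 7 ÷ 28.35 g/oz ≈ 10 oz
heavy cream: 8 tbsp × 7 × 15 mL/tbsp = 840 mL
water: 0.75 L × 7 × 1000 mL/L ÷ 240 mL/cup ≈ 22 cup
ground turkey: 0.75 kg × 7 × 1000 g/kg ÷ 28.35 g/oz ≈ 185 oz

soy sauce: 35 cup; mayonnaise: 36 cup; butter: 10 oz; heavy cream: 840 mL; water: 22 cup; ground turkey: 185 oz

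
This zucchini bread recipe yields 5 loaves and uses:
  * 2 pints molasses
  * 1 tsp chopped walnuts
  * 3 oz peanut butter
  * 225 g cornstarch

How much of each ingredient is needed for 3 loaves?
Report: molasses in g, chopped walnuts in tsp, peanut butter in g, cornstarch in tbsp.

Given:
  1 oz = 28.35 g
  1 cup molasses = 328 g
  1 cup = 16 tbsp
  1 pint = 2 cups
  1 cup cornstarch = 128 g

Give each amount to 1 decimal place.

Scaling factor: 3/5 = 0.6.
molasses: 2 pint × 3/5 × 2 cup/pint × 328 g/cup = 787.2 g
chopped walnuts: 1 tsp × 3/5 = 0.6 tsp
peanut butter: 3 oz × 3/5 × 28.35 g/oz ≈ 51.0 g
cornstarch: 225 g × 3/5 ÷ 128 g/cup × 16 tbsp/cup ≈ 16.9 tbsp

molasses: 787.2 g; chopped walnuts: 0.6 tsp; peanut butter: 51.0 g; cornstarch: 16.9 tbsp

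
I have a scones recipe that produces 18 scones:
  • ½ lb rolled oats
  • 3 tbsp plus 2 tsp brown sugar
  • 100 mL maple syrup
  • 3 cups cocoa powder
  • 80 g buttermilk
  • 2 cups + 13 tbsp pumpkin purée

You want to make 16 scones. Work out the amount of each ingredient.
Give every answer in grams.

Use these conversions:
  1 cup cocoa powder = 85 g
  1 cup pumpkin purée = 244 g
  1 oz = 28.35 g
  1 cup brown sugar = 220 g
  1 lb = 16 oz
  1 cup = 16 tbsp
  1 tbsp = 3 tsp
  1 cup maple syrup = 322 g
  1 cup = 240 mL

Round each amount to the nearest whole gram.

rolled oats: 202 g; brown sugar: 45 g; maple syrup: 119 g; cocoa powder: 227 g; buttermilk: 71 g; pumpkin purée: 610 g

Scaling factor: 16/18 = 8/9.
rolled oats: 0.5 lb × 8/9 × 16 oz/lb × 28.35 g/oz ≈ 202 g
brown sugar: (3 tbsp + 2 tsp = 11/3 tbsp) × 8/9 ÷ 16 tbsp/cup × 220 g/cup ≈ 45 g
maple syrup: 100 mL × 8/9 ÷ 240 mL/cup × 322 g/cup ≈ 119 g
cocoa powder: 3 cup × 8/9 × 85 g/cup ≈ 227 g
buttermilk: 80 g × 8/9 ≈ 71 g
pumpkin purée: (2 cup + 13 tbsp = 2.8125 cup) × 8/9 × 244 g/cup = 610 g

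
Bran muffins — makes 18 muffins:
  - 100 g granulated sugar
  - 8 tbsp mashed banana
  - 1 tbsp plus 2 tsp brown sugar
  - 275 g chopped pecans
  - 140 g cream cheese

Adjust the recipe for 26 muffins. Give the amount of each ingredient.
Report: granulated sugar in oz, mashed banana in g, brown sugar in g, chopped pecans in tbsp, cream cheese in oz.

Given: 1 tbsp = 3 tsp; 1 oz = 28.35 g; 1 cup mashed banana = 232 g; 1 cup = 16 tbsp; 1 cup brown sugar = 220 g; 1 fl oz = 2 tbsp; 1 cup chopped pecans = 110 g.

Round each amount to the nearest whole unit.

granulated sugar: 5 oz; mashed banana: 168 g; brown sugar: 33 g; chopped pecans: 58 tbsp; cream cheese: 7 oz

Scaling factor: 26/18 = 13/9.
granulated sugar: 100 g × 13/9 ÷ 28.35 g/oz ≈ 5 oz
mashed banana: 8 tbsp × 13/9 ÷ 16 tbsp/cup × 232 g/cup ≈ 168 g
brown sugar: (1 tbsp + 2 tsp = 5/3 tbsp) × 13/9 ÷ 16 tbsp/cup × 220 g/cup ≈ 33 g
chopped pecans: 275 g × 13/9 ÷ 110 g/cup × 16 tbsp/cup ≈ 58 tbsp
cream cheese: 140 g × 13/9 ÷ 28.35 g/oz ≈ 7 oz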